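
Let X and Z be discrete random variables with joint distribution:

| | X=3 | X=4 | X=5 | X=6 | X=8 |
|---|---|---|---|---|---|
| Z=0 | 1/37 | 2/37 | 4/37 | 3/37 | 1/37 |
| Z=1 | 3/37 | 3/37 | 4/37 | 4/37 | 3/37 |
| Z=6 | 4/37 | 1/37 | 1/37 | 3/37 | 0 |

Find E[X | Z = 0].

57/11

P(Z = 0) = 11/37.
Summing X·P(X=x,Z=y) over the conditioning event gives 57/37.
E[X | Z = 0] = (57/37) / (11/37) = 57/11.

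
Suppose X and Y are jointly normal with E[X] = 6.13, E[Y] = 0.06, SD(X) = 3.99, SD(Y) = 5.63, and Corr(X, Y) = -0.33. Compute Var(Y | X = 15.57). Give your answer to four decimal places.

Var(Y | X=x) = (1 − ρ²)·σ_Y².
Var(Y | X=15.57) = (5.63)²·(1 − (-0.33)²) = 31.6969·0.8911 = 28.2451.

28.2451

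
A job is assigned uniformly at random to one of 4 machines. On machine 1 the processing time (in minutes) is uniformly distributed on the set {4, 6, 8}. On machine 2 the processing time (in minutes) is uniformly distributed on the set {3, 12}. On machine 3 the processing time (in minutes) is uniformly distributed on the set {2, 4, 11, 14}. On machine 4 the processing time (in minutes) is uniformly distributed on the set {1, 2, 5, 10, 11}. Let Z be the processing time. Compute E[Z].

541/80

E[Z | machine 1] = (4+6+8)/3 = 6.
E[Z | machine 2] = (3+12)/2 = 15/2.
E[Z | machine 3] = (2+4+11+14)/4 = 31/4.
E[Z | machine 4] = (1+2+5+10+11)/5 = 29/5.
E[Z] = (1/4)·(6) + (1/4)·(15/2) + (1/4)·(31/4) + (1/4)·(29/5) = 541/80.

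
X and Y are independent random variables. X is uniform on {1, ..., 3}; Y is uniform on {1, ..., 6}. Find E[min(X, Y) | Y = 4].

2

P(Y = 4) = 1/6.
Summing min(X,Y)·P(x,y) over outcomes with Y = 4 gives 1/3.
E[min(X, Y) | Y = 4] = (1/3) / (1/6) = 2.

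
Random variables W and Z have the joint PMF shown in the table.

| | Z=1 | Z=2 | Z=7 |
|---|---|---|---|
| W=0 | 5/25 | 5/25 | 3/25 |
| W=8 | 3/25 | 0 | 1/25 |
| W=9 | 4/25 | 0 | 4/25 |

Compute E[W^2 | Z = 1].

P(Z = 1) = 12/25.
Σ W^2·P over the event = 0·(5/25) + 64·(3/25) + 81·(4/25) = 516/25.
E[W^2 | Z = 1] = (516/25) / (12/25) = 43.

43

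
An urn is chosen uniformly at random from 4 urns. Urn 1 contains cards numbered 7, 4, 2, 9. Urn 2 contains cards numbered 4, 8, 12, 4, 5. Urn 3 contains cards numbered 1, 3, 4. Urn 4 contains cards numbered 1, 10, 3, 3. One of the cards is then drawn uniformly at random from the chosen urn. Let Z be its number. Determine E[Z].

E[Z | urn 1] = (7+4+2+9)/4 = 11/2.
E[Z | urn 2] = (4+8+12+4+5)/5 = 33/5.
E[Z | urn 3] = (1+3+4)/3 = 8/3.
E[Z | urn 4] = (1+10+3+3)/4 = 17/4.
E[Z] = (1/4)·(11/2) + (1/4)·(33/5) + (1/4)·(8/3) + (1/4)·(17/4) = 1141/240.

1141/240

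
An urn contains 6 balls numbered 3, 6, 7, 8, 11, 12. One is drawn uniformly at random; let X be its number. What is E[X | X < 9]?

6

P(X < 9) = 2/3.
Σ over the event: 3·1/6 + 6·1/6 + 7·1/6 + 8·1/6 = 4.
E[X | X < 9] = (4) / (2/3) = 6.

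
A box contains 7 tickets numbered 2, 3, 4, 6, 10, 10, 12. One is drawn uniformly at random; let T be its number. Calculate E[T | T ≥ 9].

32/3

P(T ≥ 9) = 3/7.
Σ over the event: 10·2/7 + 12·1/7 = 32/7.
E[T | T ≥ 9] = (32/7) / (3/7) = 32/3.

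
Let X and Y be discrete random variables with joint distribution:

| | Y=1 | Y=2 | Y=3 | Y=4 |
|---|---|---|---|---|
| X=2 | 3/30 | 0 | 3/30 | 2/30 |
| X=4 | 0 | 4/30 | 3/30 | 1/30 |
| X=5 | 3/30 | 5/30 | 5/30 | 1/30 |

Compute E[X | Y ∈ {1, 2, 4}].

P(Y ∈ {1, 2, 4}) = 19/30.
Summing X·P(X=x,Y=y) over the conditioning event gives 5/2.
E[X | Y ∈ {1, 2, 4}] = (5/2) / (19/30) = 75/19.

75/19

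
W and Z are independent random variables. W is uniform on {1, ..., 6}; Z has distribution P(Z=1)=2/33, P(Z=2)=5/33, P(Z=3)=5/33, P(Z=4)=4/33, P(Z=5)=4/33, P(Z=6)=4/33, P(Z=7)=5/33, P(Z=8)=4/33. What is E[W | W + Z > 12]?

P(W + Z > 12) = 13/198.
Summing W·P(x,y) over outcomes with W + Z > 12 gives 37/99.
E[W | W + Z > 12] = (37/99) / (13/198) = 74/13.

74/13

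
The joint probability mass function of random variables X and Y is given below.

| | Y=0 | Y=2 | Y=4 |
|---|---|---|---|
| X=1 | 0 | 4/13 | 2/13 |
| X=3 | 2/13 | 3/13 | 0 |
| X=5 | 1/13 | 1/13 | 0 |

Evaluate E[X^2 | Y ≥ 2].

P(Y ≥ 2) = 10/13.
Σ X^2·P over the event = 1·(4/13) + 1·(2/13) + 9·(3/13) + 25·(1/13) = 58/13.
E[X^2 | Y ≥ 2] = (58/13) / (10/13) = 29/5.

29/5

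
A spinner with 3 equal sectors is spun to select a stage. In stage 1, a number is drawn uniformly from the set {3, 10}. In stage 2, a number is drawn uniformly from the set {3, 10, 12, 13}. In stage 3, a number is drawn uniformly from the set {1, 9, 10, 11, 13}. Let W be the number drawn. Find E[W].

124/15

E[W | stage 1] = (3+10)/2 = 13/2.
E[W | stage 2] = (3+10+12+13)/4 = 19/2.
E[W | stage 3] = (1+9+10+11+13)/5 = 44/5.
By the law of total expectation,
E[W] = (1/3)·(13/2) + (1/3)·(19/2) + (1/3)·(44/5) = 124/15.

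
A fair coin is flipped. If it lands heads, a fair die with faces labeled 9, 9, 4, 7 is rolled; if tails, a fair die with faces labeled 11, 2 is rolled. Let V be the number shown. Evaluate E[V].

E[V | heads] = (9+9+4+7)/4 = 29/4.
E[V | tails] = (11+2)/2 = 13/2.
E[V] = (1/2)·(29/4) + (1/2)·(13/2) = 55/8.

55/8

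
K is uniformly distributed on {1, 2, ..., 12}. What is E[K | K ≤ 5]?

Given K ≤ 5, K is equally likely to be any of {1, 2, 3, 4, 5}.
E[K | K ≤ 5] = (1 + 2 + 3 + 4 + 5) / 5 = 3.

3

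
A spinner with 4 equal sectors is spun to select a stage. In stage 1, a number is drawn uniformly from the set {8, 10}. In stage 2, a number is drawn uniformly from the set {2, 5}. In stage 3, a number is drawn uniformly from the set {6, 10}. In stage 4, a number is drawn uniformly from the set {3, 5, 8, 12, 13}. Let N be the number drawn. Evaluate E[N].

287/40

E[N | stage 1] = (8+10)/2 = 9.
E[N | stage 2] = (2+5)/2 = 7/2.
E[N | stage 3] = (6+10)/2 = 8.
E[N | stage 4] = (3+5+8+12+13)/5 = 41/5.
By the law of total expectation,
E[N] = (1/4)·(9) + (1/4)·(7/2) + (1/4)·(8) + (1/4)·(41/5) = 287/40.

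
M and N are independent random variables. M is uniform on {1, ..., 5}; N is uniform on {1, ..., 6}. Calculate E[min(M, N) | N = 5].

3

Outcomes with N = 5: (1,5), (2,5), (3,5), (4,5), (5,5), each with probability 1/30.
E[min(M, N) | N = 5] = (1 + 2 + 3 + 4 + 5) / 5 = 3.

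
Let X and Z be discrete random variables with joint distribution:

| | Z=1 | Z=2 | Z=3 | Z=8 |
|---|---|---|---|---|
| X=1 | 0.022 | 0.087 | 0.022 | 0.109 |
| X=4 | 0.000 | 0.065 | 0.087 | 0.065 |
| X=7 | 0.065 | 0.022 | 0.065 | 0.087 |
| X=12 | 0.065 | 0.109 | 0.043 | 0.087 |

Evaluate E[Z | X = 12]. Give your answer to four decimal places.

P(X = 12) = 0.304.
Σ Z·P over the event = 1·(0.065) + 2·(0.109) + 3·(0.043) + 8·(0.087) = 1.108.
E[Z | X = 12] = (1.108) / (0.304) = 3.6447.

3.6447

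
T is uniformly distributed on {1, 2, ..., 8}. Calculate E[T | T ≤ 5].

Given T ≤ 5, T is equally likely to be any of {1, 2, 3, 4, 5}.
E[T | T ≤ 5] = (1 + 2 + 3 + 4 + 5) / 5 = 3.

3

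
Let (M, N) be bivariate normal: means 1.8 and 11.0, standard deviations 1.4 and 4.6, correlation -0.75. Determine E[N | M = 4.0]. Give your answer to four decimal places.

The regression of N on M has slope ρ·σ_N/σ_M and passes through (μ_M, μ_N).
E[N | M=4.0] = 11.0 + (-0.75)·(4.6/1.4)·(4.0 − (1.8)) = 11.0 + (-2.46429)·(2.2) = 5.5786.

5.5786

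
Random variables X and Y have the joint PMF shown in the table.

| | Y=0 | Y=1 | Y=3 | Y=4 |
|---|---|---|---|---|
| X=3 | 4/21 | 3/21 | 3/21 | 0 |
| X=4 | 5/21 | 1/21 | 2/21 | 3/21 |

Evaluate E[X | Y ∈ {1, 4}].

P(Y ∈ {1, 4}) = 1/3.
Σ X·P over the event = 3·(3/21) + 4·(1/21) + 4·(3/21) = 25/21.
E[X | Y ∈ {1, 4}] = (25/21) / (1/3) = 25/7.

25/7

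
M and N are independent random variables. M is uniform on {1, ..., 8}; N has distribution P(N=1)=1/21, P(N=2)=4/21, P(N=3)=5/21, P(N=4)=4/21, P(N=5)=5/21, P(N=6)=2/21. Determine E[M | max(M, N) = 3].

9/4

P(max(M, N) = 3) = 5/42.
Summing M·P(x,y) over outcomes with max(M, N) = 3 gives 15/56.
E[M | max(M, N) = 3] = (15/56) / (5/42) = 9/4.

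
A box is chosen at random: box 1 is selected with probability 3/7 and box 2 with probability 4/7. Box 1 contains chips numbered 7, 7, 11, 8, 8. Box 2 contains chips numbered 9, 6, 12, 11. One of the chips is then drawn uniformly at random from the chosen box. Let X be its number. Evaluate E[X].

313/35

E[X | box 1] = (7+7+11+8+8)/5 = 41/5.
E[X | box 2] = (9+6+12+11)/4 = 19/2.
By the law of total expectation,
E[X] = (3/7)·(41/5) + (4/7)·(19/2) = 313/35.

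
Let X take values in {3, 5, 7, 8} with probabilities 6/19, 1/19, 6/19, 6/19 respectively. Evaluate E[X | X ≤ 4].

3

P(X ≤ 4) = 6/19.
Σ over the event: 3·6/19 = 18/19.
E[X | X ≤ 4] = (18/19) / (6/19) = 3.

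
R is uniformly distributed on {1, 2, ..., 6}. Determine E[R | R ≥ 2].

Given R ≥ 2, R is equally likely to be any of {2, 3, 4, 5, 6}.
E[R | R ≥ 2] = (2 + 3 + 4 + 5 + 6) / 5 = 4.

4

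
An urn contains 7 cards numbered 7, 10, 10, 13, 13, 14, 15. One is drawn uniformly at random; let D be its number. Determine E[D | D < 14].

P(D < 14) = 5/7.
Σ over the event: 7·1/7 + 10·2/7 + 13·2/7 = 53/7.
E[D | D < 14] = (53/7) / (5/7) = 53/5.

53/5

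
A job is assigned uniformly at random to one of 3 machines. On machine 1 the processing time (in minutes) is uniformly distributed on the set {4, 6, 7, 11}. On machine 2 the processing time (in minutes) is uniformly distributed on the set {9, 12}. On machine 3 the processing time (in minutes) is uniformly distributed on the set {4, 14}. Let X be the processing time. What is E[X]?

53/6

E[X | machine 1] = (4+6+7+11)/4 = 7.
E[X | machine 2] = (9+12)/2 = 21/2.
E[X | machine 3] = (4+14)/2 = 9.
By the law of total expectation,
E[X] = (1/3)·(7) + (1/3)·(21/2) + (1/3)·(9) = 53/6.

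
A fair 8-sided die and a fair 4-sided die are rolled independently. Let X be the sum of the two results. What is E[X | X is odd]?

P(X is odd) = 1/2.
Σ over the event: 3·1/16 + 5·1/8 + 7·1/8 + 9·1/8 + 11·1/16 = 7/2.
E[X | X is odd] = (7/2) / (1/2) = 7.

7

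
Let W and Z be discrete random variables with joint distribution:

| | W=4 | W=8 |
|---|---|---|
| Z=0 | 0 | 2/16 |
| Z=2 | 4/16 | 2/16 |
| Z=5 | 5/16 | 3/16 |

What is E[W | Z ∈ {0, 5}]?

P(Z ∈ {0, 5}) = 5/8.
Σ W·P over the event = 4·(5/16) + 8·(2/16) + 8·(3/16) = 15/4.
E[W | Z ∈ {0, 5}] = (15/4) / (5/8) = 6.

6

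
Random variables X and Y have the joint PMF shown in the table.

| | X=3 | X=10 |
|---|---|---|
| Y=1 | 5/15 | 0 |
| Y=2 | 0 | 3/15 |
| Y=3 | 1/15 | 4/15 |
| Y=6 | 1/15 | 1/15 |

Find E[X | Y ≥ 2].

43/5

P(Y ≥ 2) = 2/3.
Σ X·P over the event = 3·(1/15) + 3·(1/15) + 10·(3/15) + 10·(4/15) + 10·(1/15) = 86/15.
E[X | Y ≥ 2] = (86/15) / (2/3) = 43/5.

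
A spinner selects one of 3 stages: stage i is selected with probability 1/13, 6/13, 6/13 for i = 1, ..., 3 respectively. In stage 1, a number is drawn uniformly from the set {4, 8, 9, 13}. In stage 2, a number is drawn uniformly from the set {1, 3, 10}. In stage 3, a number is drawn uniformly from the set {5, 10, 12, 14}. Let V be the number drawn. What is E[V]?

98/13

E[V | stage 1] = (4+8+9+13)/4 = 17/2.
E[V | stage 2] = (1+3+10)/3 = 14/3.
E[V | stage 3] = (5+10+12+14)/4 = 41/4.
By the law of total expectation,
E[V] = (1/13)·(17/2) + (6/13)·(14/3) + (6/13)·(41/4) = 98/13.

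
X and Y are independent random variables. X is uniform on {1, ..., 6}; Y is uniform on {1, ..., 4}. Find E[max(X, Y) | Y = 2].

11/3

Outcomes with Y = 2: (1,2), (2,2), (3,2), (4,2), (5,2), (6,2), each with probability 1/24.
E[max(X, Y) | Y = 2] = (2 + 2 + 3 + 4 + 5 + 6) / 6 = 11/3.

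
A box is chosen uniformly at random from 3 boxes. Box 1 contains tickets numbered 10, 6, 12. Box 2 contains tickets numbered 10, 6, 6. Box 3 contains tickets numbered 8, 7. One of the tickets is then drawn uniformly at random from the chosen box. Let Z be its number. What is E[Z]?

E[Z | box 1] = (10+6+12)/3 = 28/3.
E[Z | box 2] = (10+6+6)/3 = 22/3.
E[Z | box 3] = (8+7)/2 = 15/2.
E[Z] = (1/3)·(28/3) + (1/3)·(22/3) + (1/3)·(15/2) = 145/18.

145/18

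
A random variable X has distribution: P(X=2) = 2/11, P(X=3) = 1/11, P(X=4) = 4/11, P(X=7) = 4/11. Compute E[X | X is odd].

P(X is odd) = 5/11.
Σ over the event: 3·1/11 + 7·4/11 = 31/11.
E[X | X is odd] = (31/11) / (5/11) = 31/5.

31/5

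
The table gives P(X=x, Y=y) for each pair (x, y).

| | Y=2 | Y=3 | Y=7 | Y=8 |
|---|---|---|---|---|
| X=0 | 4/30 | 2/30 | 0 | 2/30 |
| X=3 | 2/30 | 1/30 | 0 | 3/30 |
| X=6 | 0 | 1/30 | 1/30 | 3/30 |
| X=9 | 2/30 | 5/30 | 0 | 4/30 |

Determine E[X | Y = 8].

21/4

P(Y = 8) = 2/5.
Σ X·P over the event = 0·(2/30) + 3·(3/30) + 6·(3/30) + 9·(4/30) = 21/10.
E[X | Y = 8] = (21/10) / (2/5) = 21/4.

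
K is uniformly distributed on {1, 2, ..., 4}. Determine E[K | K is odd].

Given K is odd, K is equally likely to be any of {1, 3}.
E[K | K is odd] = (1 + 3) / 2 = 2.

2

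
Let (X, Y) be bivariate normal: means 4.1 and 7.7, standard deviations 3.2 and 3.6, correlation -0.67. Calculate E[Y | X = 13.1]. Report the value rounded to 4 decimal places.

The regression of Y on X has slope ρ·σ_Y/σ_X and passes through (μ_X, μ_Y).
E[Y | X=13.1] = 7.7 + (-0.67)·(3.6/3.2)·(13.1 − (4.1)) = 7.7 + (-0.75375)·(9) = 0.9163.

0.9163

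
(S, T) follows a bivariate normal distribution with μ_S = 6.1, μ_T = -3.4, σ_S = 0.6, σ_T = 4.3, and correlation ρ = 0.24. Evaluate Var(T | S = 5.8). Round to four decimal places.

The conditional variance in a bivariate normal is σ_T²(1 − ρ²), independent of x.
Var(T | S=5.8) = (4.3)²·(1 − (0.24)²) = 18.49·0.9424 = 17.4250.

17.4250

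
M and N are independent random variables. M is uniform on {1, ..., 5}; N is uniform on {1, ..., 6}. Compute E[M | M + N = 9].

4

P(M + N = 9) = 1/10.
Summing M·P(x,y) over outcomes with M + N = 9 gives 2/5.
E[M | M + N = 9] = (2/5) / (1/10) = 4.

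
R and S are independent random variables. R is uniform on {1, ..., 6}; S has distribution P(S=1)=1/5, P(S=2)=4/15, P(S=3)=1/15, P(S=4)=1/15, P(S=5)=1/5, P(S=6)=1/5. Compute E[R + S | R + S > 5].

P(R + S > 5) = 7/10.
Summing (R+S)·P(x,y) over outcomes with R + S > 5 gives 517/90.
E[R + S | R + S > 5] = (517/90) / (7/10) = 517/63.

517/63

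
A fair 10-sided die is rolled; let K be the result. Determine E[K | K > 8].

19/2

Given K > 8, K is equally likely to be any of {9, 10}.
E[K | K > 8] = (9 + 10) / 2 = 19/2.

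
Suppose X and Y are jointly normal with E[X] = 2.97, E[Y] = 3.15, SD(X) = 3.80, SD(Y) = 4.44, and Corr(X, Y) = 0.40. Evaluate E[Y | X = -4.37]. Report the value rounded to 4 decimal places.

The regression of Y on X has slope ρ·σ_Y/σ_X and passes through (μ_X, μ_Y).
E[Y | X=-4.37] = 3.15 + (0.40)·(4.44/3.80)·(-4.37 − (2.97)) = 3.15 + (0.46737)·(-7.34) = -0.2805.

-0.2805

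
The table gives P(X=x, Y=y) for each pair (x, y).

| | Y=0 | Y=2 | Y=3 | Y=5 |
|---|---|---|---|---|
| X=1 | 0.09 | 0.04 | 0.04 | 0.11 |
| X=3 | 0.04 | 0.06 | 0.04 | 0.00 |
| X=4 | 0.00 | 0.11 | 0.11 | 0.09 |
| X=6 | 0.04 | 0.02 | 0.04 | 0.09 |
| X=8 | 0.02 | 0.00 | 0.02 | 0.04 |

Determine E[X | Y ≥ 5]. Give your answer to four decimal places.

4.0303

P(Y ≥ 5) = 0.33.
Summing X·P(X=x,Y=y) over the conditioning event gives 1.33.
E[X | Y ≥ 5] = (1.33) / (0.33) = 4.0303.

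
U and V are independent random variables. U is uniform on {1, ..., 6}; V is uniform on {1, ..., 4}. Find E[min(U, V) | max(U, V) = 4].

16/7

Outcomes with max(U, V) = 4: (1,4), (2,4), (3,4), (4,1), (4,2), (4,3), (4,4), each with probability 1/24.
E[min(U, V) | max(U, V) = 4] = (1 + 2 + 3 + 1 + 2 + 3 + 4) / 7 = 16/7.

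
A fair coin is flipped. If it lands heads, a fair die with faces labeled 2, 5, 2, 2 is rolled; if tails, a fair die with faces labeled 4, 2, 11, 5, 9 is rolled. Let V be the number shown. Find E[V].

E[V | heads] = (2+5+2+2)/4 = 11/4.
E[V | tails] = (4+2+11+5+9)/5 = 31/5.
E[V] = (1/2)·(11/4) + (1/2)·(31/5) = 179/40.

179/40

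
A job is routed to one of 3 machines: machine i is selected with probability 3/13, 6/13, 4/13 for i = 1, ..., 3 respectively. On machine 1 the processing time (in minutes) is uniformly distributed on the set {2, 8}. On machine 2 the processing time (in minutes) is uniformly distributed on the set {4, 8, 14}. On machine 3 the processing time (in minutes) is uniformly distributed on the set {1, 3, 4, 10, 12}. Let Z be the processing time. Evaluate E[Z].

7

E[Z | machine 1] = (2+8)/2 = 5.
E[Z | machine 2] = (4+8+14)/3 = 26/3.
E[Z | machine 3] = (1+3+4+10+12)/5 = 6.
By the law of total expectation,
E[Z] = (3/13)·(5) + (6/13)·(26/3) + (4/13)·(6) = 7.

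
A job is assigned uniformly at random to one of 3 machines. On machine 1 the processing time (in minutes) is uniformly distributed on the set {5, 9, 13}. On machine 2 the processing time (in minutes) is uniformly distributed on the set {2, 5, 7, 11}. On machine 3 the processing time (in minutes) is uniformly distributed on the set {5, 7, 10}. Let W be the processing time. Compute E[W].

E[W | machine 1] = (5+9+13)/3 = 9.
E[W | machine 2] = (2+5+7+11)/4 = 25/4.
E[W | machine 3] = (5+7+10)/3 = 22/3.
By the law of total expectation,
E[W] = (1/3)·(9) + (1/3)·(25/4) + (1/3)·(22/3) = 271/36.

271/36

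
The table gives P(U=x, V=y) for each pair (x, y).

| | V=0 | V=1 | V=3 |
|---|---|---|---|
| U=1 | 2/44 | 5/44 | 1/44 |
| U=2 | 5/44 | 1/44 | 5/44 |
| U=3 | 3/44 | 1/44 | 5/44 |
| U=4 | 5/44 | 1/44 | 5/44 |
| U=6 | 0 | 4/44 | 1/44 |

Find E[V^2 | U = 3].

46/9

P(U = 3) = 9/44.
Σ V^2·P over the event = 0·(3/44) + 1·(1/44) + 9·(5/44) = 23/22.
E[V^2 | U = 3] = (23/22) / (9/44) = 46/9.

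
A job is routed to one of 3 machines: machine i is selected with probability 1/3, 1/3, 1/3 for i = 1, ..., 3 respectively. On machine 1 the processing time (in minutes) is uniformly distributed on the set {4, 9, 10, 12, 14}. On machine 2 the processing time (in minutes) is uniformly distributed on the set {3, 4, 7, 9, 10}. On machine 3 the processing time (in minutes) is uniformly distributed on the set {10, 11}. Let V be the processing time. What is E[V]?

E[V | machine 1] = (4+9+10+12+14)/5 = 49/5.
E[V | machine 2] = (3+4+7+9+10)/5 = 33/5.
E[V | machine 3] = (10+11)/2 = 21/2.
By the law of total expectation,
E[V] = (1/3)·(49/5) + (1/3)·(33/5) + (1/3)·(21/2) = 269/30.

269/30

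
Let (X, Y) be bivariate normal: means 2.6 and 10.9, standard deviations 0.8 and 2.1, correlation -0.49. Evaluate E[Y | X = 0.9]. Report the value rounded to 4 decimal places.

The regression of Y on X has slope ρ·σ_Y/σ_X and passes through (μ_X, μ_Y).
E[Y | X=0.9] = 10.9 + (-0.49)·(2.1/0.8)·(0.9 − (2.6)) = 10.9 + (-1.28625)·(-1.7) = 13.0866.

13.0866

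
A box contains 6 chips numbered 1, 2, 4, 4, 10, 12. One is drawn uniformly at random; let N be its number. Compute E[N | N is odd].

1

P(N is odd) = 1/6.
Σ over the event: 1·1/6 = 1/6.
E[N | N is odd] = (1/6) / (1/6) = 1.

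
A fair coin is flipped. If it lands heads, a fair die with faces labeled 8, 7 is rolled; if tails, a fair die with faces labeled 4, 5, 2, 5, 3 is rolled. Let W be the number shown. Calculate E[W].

E[W | heads] = (8+7)/2 = 15/2.
E[W | tails] = (4+5+2+5+3)/5 = 19/5.
By the law of total expectation,
E[W] = (1/2)·(15/2) + (1/2)·(19/5) = 113/20.

113/20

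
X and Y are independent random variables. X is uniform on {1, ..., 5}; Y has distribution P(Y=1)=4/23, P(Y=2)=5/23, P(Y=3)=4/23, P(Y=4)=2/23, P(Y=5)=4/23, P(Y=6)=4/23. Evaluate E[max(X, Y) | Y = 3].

18/5

P(Y = 3) = 4/23.
Summing max(X,Y)·P(x,y) over outcomes with Y = 3 gives 72/115.
E[max(X, Y) | Y = 3] = (72/115) / (4/23) = 18/5.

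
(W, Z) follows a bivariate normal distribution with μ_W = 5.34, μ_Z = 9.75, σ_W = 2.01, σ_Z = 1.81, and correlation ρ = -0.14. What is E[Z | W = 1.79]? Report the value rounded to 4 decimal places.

For a bivariate normal, E[Z | W=x] = μ_Z + ρ·(σ_Z/σ_W)·(x − μ_W).
E[Z | W=1.79] = 9.75 + (-0.14)·(1.81/2.01)·(1.79 − (5.34)) = 9.75 + (-0.12607)·(-3.55) = 10.1975.

10.1975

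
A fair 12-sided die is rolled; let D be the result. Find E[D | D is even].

Given D is even, D is equally likely to be any of {2, 4, 6, 8, 10, 12}.
E[D | D is even] = (2 + 4 + 6 + 8 + 10 + 12) / 6 = 7.

7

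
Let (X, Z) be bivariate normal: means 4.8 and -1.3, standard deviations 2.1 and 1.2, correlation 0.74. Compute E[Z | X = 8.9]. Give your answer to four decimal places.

For a bivariate normal, E[Z | X=x] = μ_Z + ρ·(σ_Z/σ_X)·(x − μ_X).
E[Z | X=8.9] = -1.3 + (0.74)·(1.2/2.1)·(8.9 − (4.8)) = -1.3 + (0.42286)·(4.1) = 0.4337.

0.4337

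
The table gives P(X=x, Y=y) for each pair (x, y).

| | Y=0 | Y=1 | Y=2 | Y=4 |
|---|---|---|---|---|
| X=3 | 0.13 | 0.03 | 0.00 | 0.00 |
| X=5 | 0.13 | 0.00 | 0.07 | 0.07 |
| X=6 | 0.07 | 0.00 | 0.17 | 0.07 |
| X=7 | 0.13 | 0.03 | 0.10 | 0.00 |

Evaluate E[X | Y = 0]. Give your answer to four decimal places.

P(Y = 0) = 0.46.
Σ X·P over the event = 3·(0.13) + 5·(0.13) + 6·(0.07) + 7·(0.13) = 2.37.
E[X | Y = 0] = (2.37) / (0.46) = 5.1522.

5.1522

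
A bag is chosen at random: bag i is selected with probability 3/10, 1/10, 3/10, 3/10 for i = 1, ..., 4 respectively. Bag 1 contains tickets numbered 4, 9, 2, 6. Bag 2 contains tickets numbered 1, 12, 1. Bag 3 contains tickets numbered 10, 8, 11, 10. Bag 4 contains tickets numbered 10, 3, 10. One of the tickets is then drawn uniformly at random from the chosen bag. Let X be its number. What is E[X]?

109/15

E[X | bag 1] = (4+9+2+6)/4 = 21/4.
E[X | bag 2] = (1+12+1)/3 = 14/3.
E[X | bag 3] = (10+8+11+10)/4 = 39/4.
E[X | bag 4] = (10+3+10)/3 = 23/3.
E[X] = (3/10)·(21/4) + (1/10)·(14/3) + (3/10)·(39/4) + (3/10)·(23/3) = 109/15.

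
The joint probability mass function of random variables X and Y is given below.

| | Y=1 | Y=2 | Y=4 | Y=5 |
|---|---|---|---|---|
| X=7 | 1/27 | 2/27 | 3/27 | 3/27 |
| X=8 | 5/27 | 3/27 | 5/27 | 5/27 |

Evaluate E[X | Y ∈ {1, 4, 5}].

P(Y ∈ {1, 4, 5}) = 22/27.
Σ X·P over the event = 7·(1/27) + 7·(3/27) + 7·(3/27) + 8·(5/27) + 8·(5/27) + 8·(5/27) = 169/27.
E[X | Y ∈ {1, 4, 5}] = (169/27) / (22/27) = 169/22.

169/22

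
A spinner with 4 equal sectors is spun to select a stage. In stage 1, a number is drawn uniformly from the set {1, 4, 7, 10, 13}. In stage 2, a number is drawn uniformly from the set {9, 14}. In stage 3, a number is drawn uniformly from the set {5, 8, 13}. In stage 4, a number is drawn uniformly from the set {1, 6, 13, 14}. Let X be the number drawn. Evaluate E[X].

107/12

E[X | stage 1] = (1+4+7+10+13)/5 = 7.
E[X | stage 2] = (9+14)/2 = 23/2.
E[X | stage 3] = (5+8+13)/3 = 26/3.
E[X | stage 4] = (1+6+13+14)/4 = 17/2.
By the law of total expectation,
E[X] = (1/4)·(7) + (1/4)·(23/2) + (1/4)·(26/3) + (1/4)·(17/2) = 107/12.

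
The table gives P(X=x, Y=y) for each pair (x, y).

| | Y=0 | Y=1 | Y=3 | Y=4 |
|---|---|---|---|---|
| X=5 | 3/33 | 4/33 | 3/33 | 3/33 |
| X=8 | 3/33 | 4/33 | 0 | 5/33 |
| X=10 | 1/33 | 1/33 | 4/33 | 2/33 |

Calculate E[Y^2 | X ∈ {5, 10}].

148/21

P(X ∈ {5, 10}) = 7/11.
Summing Y^2·P(X=x,Y=y) over the conditioning event gives 148/33.
E[Y^2 | X ∈ {5, 10}] = (148/33) / (7/11) = 148/21.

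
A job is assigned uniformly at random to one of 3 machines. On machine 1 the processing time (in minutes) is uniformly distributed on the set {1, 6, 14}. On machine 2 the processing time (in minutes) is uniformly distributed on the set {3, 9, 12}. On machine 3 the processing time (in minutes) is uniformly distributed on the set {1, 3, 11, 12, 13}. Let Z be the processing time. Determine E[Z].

E[Z | machine 1] = (1+6+14)/3 = 7.
E[Z | machine 2] = (3+9+12)/3 = 8.
E[Z | machine 3] = (1+3+11+12+13)/5 = 8.
By the law of total expectation,
E[Z] = (1/3)·(7) + (1/3)·(8) + (1/3)·(8) = 23/3.

23/3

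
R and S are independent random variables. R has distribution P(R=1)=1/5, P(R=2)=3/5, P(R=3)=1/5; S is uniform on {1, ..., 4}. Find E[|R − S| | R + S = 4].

P(R + S = 4) = 1/4.
Summing |R−S|·P(x,y) over outcomes with R + S = 4 gives 1/5.
E[|R − S| | R + S = 4] = (1/5) / (1/4) = 4/5.

4/5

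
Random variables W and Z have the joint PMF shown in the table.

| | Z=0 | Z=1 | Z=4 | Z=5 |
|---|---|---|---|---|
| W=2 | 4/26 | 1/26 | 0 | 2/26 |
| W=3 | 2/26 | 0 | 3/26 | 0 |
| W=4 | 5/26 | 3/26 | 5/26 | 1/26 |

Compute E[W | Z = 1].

P(Z = 1) = 2/13.
Σ W·P over the event = 2·(1/26) + 4·(3/26) = 7/13.
E[W | Z = 1] = (7/13) / (2/13) = 7/2.

7/2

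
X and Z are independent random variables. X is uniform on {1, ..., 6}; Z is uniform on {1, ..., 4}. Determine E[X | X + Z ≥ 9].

17/3

P(X + Z ≥ 9) = 1/8.
Summing X·P(x,y) over outcomes with X + Z ≥ 9 gives 17/24.
E[X | X + Z ≥ 9] = (17/24) / (1/8) = 17/3.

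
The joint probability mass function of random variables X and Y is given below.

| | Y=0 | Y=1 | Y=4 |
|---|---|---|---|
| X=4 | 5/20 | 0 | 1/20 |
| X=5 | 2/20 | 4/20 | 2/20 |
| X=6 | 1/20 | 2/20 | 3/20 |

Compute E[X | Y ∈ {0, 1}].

P(Y ∈ {0, 1}) = 7/10.
Σ X·P over the event = 4·(5/20) + 5·(2/20) + 5·(4/20) + 6·(1/20) + 6·(2/20) = 17/5.
E[X | Y ∈ {0, 1}] = (17/5) / (7/10) = 34/7.

34/7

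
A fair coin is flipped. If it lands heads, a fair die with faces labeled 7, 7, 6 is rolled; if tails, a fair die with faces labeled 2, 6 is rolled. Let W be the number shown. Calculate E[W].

E[W | heads] = (7+7+6)/3 = 20/3.
E[W | tails] = (2+6)/2 = 4.
By the law of total expectation,
E[W] = (1/2)·(20/3) + (1/2)·(4) = 16/3.

16/3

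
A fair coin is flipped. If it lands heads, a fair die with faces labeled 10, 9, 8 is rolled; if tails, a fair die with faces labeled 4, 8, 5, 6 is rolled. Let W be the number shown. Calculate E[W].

59/8

E[W | heads] = (10+9+8)/3 = 9.
E[W | tails] = (4+8+5+6)/4 = 23/4.
By the law of total expectation,
E[W] = (1/2)·(9) + (1/2)·(23/4) = 59/8.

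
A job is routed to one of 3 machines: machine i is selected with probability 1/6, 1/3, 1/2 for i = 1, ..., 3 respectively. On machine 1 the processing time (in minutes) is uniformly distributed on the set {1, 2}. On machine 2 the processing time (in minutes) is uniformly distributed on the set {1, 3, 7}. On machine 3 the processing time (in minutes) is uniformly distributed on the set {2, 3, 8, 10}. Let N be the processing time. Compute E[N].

E[N | machine 1] = (1+2)/2 = 3/2.
E[N | machine 2] = (1+3+7)/3 = 11/3.
E[N | machine 3] = (2+3+8+10)/4 = 23/4.
E[N] = (1/6)·(3/2) + (1/3)·(11/3) + (1/2)·(23/4) = 313/72.

313/72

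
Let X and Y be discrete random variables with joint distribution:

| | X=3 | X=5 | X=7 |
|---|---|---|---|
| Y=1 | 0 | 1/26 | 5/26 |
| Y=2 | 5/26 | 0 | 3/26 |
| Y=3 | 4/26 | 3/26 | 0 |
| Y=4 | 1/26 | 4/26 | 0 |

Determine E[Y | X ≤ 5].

26/9

P(X ≤ 5) = 9/13.
Σ Y·P over the event = 2·(5/26) + 3·(4/26) + 4·(1/26) + 1·(1/26) + 3·(3/26) + 4·(4/26) = 2.
E[Y | X ≤ 5] = (2) / (9/13) = 26/9.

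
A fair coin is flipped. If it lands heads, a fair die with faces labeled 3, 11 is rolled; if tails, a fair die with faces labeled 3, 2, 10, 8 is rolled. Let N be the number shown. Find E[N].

51/8

E[N | heads] = (3+11)/2 = 7.
E[N | tails] = (3+2+10+8)/4 = 23/4.
E[N] = (1/2)·(7) + (1/2)·(23/4) = 51/8.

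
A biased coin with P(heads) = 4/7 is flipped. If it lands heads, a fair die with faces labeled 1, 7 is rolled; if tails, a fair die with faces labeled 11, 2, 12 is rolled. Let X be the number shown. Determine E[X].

E[X | heads] = (1+7)/2 = 4.
E[X | tails] = (11+2+12)/3 = 25/3.
E[X] = (4/7)·(4) + (3/7)·(25/3) = 41/7.

41/7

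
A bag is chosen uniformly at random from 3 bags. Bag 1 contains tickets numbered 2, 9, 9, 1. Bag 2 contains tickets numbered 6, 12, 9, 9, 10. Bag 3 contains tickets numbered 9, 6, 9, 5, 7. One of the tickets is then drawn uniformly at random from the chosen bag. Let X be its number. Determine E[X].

E[X | bag 1] = (2+9+9+1)/4 = 21/4.
E[X | bag 2] = (6+12+9+9+10)/5 = 46/5.
E[X | bag 3] = (9+6+9+5+7)/5 = 36/5.
By the law of total expectation,
E[X] = (1/3)·(21/4) + (1/3)·(46/5) + (1/3)·(36/5) = 433/60.

433/60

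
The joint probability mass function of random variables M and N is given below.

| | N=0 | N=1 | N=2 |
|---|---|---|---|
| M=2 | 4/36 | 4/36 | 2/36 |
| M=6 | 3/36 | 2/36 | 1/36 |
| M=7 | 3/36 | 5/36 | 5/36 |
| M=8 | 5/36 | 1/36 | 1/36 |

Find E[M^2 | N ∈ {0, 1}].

988/27

P(N ∈ {0, 1}) = 3/4.
Σ M^2·P over the event = 4·(4/36) + 4·(4/36) + 36·(3/36) + 36·(2/36) + 49·(3/36) + 49·(5/36) + 64·(5/36) + 64·(1/36) = 247/9.
E[M^2 | N ∈ {0, 1}] = (247/9) / (3/4) = 988/27.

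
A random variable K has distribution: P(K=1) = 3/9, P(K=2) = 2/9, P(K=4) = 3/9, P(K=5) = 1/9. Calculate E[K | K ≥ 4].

P(K ≥ 4) = 4/9.
Σ over the event: 4·1/3 + 5·1/9 = 17/9.
E[K | K ≥ 4] = (17/9) / (4/9) = 17/4.

17/4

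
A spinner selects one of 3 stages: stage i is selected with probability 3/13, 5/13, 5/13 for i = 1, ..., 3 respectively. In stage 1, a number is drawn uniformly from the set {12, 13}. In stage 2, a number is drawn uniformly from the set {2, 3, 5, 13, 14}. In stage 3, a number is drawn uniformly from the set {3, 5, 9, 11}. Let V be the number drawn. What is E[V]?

219/26

E[V | stage 1] = (12+13)/2 = 25/2.
E[V | stage 2] = (2+3+5+13+14)/5 = 37/5.
E[V | stage 3] = (3+5+9+11)/4 = 7.
By the law of total expectation,
E[V] = (3/13)·(25/2) + (5/13)·(37/5) + (5/13)·(7) = 219/26.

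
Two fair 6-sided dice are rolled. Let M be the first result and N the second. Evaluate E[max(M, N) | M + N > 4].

74/15

P(M + N > 4) = 5/6.
Summing max(M,N)·P(x,y) over outcomes with M + N > 4 gives 37/9.
E[max(M, N) | M + N > 4] = (37/9) / (5/6) = 74/15.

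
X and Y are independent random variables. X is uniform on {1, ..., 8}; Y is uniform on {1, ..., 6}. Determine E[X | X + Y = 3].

Outcomes with X + Y = 3: (1,2), (2,1), each with probability 1/48.
E[X | X + Y = 3] = (1 + 2) / 2 = 3/2.

3/2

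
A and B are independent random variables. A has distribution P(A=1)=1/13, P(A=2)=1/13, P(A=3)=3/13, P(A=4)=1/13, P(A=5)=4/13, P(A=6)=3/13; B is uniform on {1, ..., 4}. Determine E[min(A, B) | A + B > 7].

59/18

P(A + B > 7) = 9/26.
Summing min(A,B)·P(x,y) over outcomes with A + B > 7 gives 59/52.
E[min(A, B) | A + B > 7] = (59/52) / (9/26) = 59/18.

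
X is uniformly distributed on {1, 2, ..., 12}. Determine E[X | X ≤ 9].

5

Given X ≤ 9, X is equally likely to be any of {1, 2, 3, 4, 5, 6, 7, 8, 9}.
E[X | X ≤ 9] = (1 + 2 + 3 + 4 + 5 + 6 + 7 + 8 + 9) / 9 = 5.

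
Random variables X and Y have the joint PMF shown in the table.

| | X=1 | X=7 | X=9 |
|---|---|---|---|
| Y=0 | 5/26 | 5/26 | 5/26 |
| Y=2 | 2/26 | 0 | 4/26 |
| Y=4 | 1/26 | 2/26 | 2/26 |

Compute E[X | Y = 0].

P(Y = 0) = 15/26.
Σ X·P over the event = 1·(5/26) + 7·(5/26) + 9·(5/26) = 85/26.
E[X | Y = 0] = (85/26) / (15/26) = 17/3.

17/3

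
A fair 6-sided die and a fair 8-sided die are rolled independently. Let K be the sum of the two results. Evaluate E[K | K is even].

8

P(K is even) = 1/2.
Σ over the event: 2·1/48 + 4·1/16 + 6·5/48 + 8·1/8 + 10·5/48 + 12·1/16 + 14·1/48 = 4.
E[K | K is even] = (4) / (1/2) = 8.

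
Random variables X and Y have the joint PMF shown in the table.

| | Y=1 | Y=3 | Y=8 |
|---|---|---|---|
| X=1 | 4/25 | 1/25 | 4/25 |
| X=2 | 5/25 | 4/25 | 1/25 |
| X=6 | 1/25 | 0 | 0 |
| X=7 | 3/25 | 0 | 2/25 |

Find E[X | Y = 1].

P(Y = 1) = 13/25.
Σ X·P over the event = 1·(4/25) + 2·(5/25) + 6·(1/25) + 7·(3/25) = 41/25.
E[X | Y = 1] = (41/25) / (13/25) = 41/13.

41/13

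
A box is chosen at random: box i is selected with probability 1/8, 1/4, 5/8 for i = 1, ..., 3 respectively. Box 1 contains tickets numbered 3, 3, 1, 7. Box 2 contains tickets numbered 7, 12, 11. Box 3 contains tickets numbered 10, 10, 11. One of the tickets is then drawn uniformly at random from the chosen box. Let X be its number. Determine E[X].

E[X | box 1] = (3+3+1+7)/4 = 7/2.
E[X | box 2] = (7+12+11)/3 = 10.
E[X | box 3] = (10+10+11)/3 = 31/3.
E[X] = (1/8)·(7/2) + (1/4)·(10) + (5/8)·(31/3) = 451/48.

451/48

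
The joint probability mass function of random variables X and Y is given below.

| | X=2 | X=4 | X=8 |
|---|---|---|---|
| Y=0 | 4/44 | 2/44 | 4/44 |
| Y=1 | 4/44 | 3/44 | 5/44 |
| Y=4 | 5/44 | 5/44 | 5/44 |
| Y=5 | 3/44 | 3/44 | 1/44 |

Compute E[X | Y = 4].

P(Y = 4) = 15/44.
Summing X·P(X=x,Y=y) over the conditioning event gives 35/22.
E[X | Y = 4] = (35/22) / (15/44) = 14/3.

14/3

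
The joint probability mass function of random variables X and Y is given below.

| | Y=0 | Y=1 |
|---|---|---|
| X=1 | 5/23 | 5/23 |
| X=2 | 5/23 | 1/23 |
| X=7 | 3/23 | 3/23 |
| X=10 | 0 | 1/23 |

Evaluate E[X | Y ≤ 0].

P(Y ≤ 0) = 13/23.
Σ X·P over the event = 1·(5/23) + 2·(5/23) + 7·(3/23) = 36/23.
E[X | Y ≤ 0] = (36/23) / (13/23) = 36/13.

36/13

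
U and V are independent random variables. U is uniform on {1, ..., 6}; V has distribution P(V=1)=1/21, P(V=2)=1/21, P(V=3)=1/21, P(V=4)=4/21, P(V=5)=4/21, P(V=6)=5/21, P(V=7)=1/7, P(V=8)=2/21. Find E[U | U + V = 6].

24/11

P(U + V = 6) = 11/126.
Summing U·P(x,y) over outcomes with U + V = 6 gives 4/21.
E[U | U + V = 6] = (4/21) / (11/126) = 24/11.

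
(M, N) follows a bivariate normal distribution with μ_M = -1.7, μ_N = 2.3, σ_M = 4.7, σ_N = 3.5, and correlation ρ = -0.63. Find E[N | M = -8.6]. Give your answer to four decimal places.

E[N | M=x] = μ_N + ρ(σ_N/σ_M)(x − μ_M) for jointly normal variables.
E[N | M=-8.6] = 2.3 + (-0.63)·(3.5/4.7)·(-8.6 − (-1.7)) = 2.3 + (-0.46915)·(-6.9) = 5.5371.

5.5371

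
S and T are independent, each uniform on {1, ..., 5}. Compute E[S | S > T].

Outcomes with S > T: (2,1), (3,1), (3,2), (4,1), (4,2), (4,3), (5,1), (5,2), (5,3), (5,4), each with probability 1/25.
E[S | S > T] = (2 + 3 + 3 + 4 + 4 + 4 + 5 + 5 + 5 + 5) / 10 = 4.

4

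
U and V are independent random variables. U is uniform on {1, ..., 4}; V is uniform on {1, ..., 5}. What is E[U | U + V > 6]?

Outcomes with U + V > 6: (2,5), (3,4), (3,5), (4,3), (4,4), (4,5), each with probability 1/20.
E[U | U + V > 6] = (2 + 3 + 3 + 4 + 4 + 4) / 6 = 10/3.

10/3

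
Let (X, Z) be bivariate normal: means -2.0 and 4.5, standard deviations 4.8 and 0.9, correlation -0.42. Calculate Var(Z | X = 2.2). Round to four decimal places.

0.6671

For a bivariate normal, Var(Z | X=x) = σ_Z²(1 − ρ²).
Var(Z | X=2.2) = (0.9)²·(1 − (-0.42)²) = 0.81·0.8236 = 0.6671.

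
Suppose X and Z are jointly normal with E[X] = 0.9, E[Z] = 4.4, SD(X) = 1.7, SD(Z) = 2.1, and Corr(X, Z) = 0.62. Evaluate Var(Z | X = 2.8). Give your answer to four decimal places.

The conditional variance in a bivariate normal is σ_Z²(1 − ρ²), independent of x.
Var(Z | X=2.8) = (2.1)²·(1 − (0.62)²) = 4.41·0.6156 = 2.7148.

2.7148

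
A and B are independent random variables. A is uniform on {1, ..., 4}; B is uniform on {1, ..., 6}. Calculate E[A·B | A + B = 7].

10

Outcomes with A + B = 7: (1,6), (2,5), (3,4), (4,3), each with probability 1/24.
E[A·B | A + B = 7] = (6 + 10 + 12 + 12) / 4 = 10.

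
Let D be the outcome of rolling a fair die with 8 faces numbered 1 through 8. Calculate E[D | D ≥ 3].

Given D ≥ 3, D is equally likely to be any of {3, 4, 5, 6, 7, 8}.
E[D | D ≥ 3] = (3 + 4 + 5 + 6 + 7 + 8) / 6 = 11/2.

11/2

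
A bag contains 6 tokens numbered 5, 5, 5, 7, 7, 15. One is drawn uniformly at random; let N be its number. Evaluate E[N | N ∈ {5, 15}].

15/2

P(N ∈ {5, 15}) = 2/3.
Σ over the event: 5·1/2 + 15·1/6 = 5.
E[N | N ∈ {5, 15}] = (5) / (2/3) = 15/2.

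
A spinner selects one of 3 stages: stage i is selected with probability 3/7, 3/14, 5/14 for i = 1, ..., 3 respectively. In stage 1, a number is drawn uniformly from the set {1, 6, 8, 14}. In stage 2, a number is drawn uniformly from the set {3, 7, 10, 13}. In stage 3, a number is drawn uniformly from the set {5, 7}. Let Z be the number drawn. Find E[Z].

393/56

E[Z | stage 1] = (1+6+8+14)/4 = 29/4.
E[Z | stage 2] = (3+7+10+13)/4 = 33/4.
E[Z | stage 3] = (5+7)/2 = 6.
By the law of total expectation,
E[Z] = (3/7)·(29/4) + (3/14)·(33/4) + (5/14)·(6) = 393/56.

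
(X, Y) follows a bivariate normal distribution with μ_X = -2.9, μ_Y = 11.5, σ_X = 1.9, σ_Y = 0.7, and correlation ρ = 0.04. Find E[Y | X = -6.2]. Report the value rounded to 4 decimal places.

For a bivariate normal, E[Y | X=x] = μ_Y + ρ·(σ_Y/σ_X)·(x − μ_X).
E[Y | X=-6.2] = 11.5 + (0.04)·(0.7/1.9)·(-6.2 − (-2.9)) = 11.5 + (0.014737)·(-3.3) = 11.4514.

11.4514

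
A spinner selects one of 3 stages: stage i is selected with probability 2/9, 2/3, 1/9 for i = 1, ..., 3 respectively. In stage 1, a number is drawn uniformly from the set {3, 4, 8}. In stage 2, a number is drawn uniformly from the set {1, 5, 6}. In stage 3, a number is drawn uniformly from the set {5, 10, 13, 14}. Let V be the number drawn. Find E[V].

89/18

E[V | stage 1] = (3+4+8)/3 = 5.
E[V | stage 2] = (1+5+6)/3 = 4.
E[V | stage 3] = (5+10+13+14)/4 = 21/2.
E[V] = (2/9)·(5) + (2/3)·(4) + (1/9)·(21/2) = 89/18.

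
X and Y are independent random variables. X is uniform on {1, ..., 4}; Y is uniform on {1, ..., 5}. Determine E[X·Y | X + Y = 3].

Outcomes with X + Y = 3: (1,2), (2,1), each with probability 1/20.
E[X·Y | X + Y = 3] = (2 + 2) / 2 = 2.

2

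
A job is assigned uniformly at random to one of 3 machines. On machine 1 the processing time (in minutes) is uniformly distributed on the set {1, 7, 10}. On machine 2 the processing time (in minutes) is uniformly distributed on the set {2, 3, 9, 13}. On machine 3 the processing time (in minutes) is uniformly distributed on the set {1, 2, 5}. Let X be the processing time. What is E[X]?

E[X | machine 1] = (1+7+10)/3 = 6.
E[X | machine 2] = (2+3+9+13)/4 = 27/4.
E[X | machine 3] = (1+2+5)/3 = 8/3.
By the law of total expectation,
E[X] = (1/3)·(6) + (1/3)·(27/4) + (1/3)·(8/3) = 185/36.

185/36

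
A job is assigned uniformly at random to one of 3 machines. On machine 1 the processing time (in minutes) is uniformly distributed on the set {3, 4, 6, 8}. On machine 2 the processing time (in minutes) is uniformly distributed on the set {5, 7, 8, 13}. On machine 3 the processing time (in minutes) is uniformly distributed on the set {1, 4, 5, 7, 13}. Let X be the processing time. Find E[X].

13/2

E[X | machine 1] = (3+4+6+8)/4 = 21/4.
E[X | machine 2] = (5+7+8+13)/4 = 33/4.
E[X | machine 3] = (1+4+5+7+13)/5 = 6.
By the law of total expectation,
E[X] = (1/3)·(21/4) + (1/3)·(33/4) + (1/3)·(6) = 13/2.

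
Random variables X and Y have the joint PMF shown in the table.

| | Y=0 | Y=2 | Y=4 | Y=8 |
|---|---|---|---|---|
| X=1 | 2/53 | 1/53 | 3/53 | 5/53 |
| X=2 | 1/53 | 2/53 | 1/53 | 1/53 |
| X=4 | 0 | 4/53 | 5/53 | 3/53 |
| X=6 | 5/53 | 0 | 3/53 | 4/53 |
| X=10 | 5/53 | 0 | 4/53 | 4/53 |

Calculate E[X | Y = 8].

P(Y = 8) = 17/53.
Σ X·P over the event = 1·(5/53) + 2·(1/53) + 4·(3/53) + 6·(4/53) + 10·(4/53) = 83/53.
E[X | Y = 8] = (83/53) / (17/53) = 83/17.

83/17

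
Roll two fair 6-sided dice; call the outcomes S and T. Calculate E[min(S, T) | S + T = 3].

Outcomes with S + T = 3: (1,2), (2,1), each with probability 1/36.
E[min(S, T) | S + T = 3] = (1 + 1) / 2 = 1.

1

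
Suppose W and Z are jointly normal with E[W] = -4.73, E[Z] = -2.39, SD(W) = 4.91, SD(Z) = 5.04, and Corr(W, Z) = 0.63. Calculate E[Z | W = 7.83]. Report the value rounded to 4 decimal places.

E[Z | W=x] = μ_Z + ρ(σ_Z/σ_W)(x − μ_W) for jointly normal variables.
E[Z | W=7.83] = -2.39 + (0.63)·(5.04/4.91)·(7.83 − (-4.73)) = -2.39 + (0.64668)·(12.56) = 5.7323.

5.7323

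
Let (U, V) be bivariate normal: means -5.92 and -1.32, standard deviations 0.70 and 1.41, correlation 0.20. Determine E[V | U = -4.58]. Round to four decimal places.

The regression of V on U has slope ρ·σ_V/σ_U and passes through (μ_U, μ_V).
E[V | U=-4.58] = -1.32 + (0.20)·(1.41/0.70)·(-4.58 − (-5.92)) = -1.32 + (0.40286)·(1.34) = -0.7802.

-0.7802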